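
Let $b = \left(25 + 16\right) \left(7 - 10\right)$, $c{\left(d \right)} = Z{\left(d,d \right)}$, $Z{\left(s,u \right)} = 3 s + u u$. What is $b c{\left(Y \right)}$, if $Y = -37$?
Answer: $-154734$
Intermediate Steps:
$Z{\left(s,u \right)} = u^{2} + 3 s$ ($Z{\left(s,u \right)} = 3 s + u^{2} = u^{2} + 3 s$)
$c{\left(d \right)} = d^{2} + 3 d$
$b = -123$ ($b = 41 \left(-3\right) = -123$)
$b c{\left(Y \right)} = - 123 \left(- 37 \left(3 - 37\right)\right) = - 123 \left(\left(-37\right) \left(-34\right)\right) = \left(-123\right) 1258 = -154734$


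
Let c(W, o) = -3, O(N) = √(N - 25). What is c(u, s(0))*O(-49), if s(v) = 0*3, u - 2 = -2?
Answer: -3*I*√74 ≈ -25.807*I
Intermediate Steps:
u = 0 (u = 2 - 2 = 0)
s(v) = 0
O(N) = √(-25 + N)
c(u, s(0))*O(-49) = -3*√(-25 - 49) = -3*I*√74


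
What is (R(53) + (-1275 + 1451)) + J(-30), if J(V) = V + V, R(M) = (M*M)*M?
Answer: 148993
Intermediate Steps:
R(M) = M³ (R(M) = M²*M = M³)
J(V) = 2*V
(R(53) + (-1275 + 1451)) + J(-30) = (53³ + (-1275 + 1451)) + 2*(-30) = (148877 + 176) - 60 = 149053 - 60 = 148993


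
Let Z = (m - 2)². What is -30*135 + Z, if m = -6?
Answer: -3986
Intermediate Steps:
Z = 64 (Z = (-6 - 2)² = (-8)² = 64)
-30*135 + Z = -30*135 + 64 = -4050 + 64 = -3986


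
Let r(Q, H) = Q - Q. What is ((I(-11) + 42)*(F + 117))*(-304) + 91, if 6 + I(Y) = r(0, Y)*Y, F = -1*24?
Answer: -1017701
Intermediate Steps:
F = -24
r(Q, H) = 0
I(Y) = -6 (I(Y) = -6 + 0*Y = -6 + 0 = -6)
((I(-11) + 42)*(F + 117))*(-304) + 91 = ((-6 + 42)*(-24 + 117))*(-304) + 91 = (36*93)*(-304) + 91 = 3348*(-304) + 91 = -1017792 + 91 = -1017701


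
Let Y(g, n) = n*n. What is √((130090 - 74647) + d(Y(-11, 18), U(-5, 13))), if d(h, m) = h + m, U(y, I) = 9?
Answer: 4*√3486 ≈ 236.17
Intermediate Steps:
Y(g, n) = n²
√((130090 - 74647) + d(Y(-11, 18), U(-5, 13))) = √((130090 - 74647) + (18² + 9)) = √(55443 + (324 + 9)) = √(55443 + 333) = √55776 = 4*√3486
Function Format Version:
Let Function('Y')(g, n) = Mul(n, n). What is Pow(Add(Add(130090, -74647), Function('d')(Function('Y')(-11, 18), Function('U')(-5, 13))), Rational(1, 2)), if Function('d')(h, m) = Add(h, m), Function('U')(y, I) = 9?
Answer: Mul(4, Pow(3486, Rational(1, 2))) ≈ 236.17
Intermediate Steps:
Function('Y')(g, n) = Pow(n, 2)
Pow(Add(Add(130090, -74647), Function('d')(Function('Y')(-11, 18), Function('U')(-5, 13))), Rational(1, 2)) = Pow(Add(Add(130090, -74647), Add(Pow(18, 2), 9)), Rational(1, 2)) = Pow(Add(55443, Add(324, 9)), Rational(1, 2)) = Pow(Add(55443, 333), Rational(1, 2)) = Pow(55776, Rational(1, 2)) = Mul(4, Pow(3486, Rational(1, 2)))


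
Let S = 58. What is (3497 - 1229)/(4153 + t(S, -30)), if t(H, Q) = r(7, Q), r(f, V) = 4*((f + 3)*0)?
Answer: 2268/4153 ≈ 0.54611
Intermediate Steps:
r(f, V) = 0 (r(f, V) = 4*((3 + f)*0) = 4*0 = 0)
t(H, Q) = 0
(3497 - 1229)/(4153 + t(S, -30)) = (3497 - 1229)/(4153 + 0) = 2268/4153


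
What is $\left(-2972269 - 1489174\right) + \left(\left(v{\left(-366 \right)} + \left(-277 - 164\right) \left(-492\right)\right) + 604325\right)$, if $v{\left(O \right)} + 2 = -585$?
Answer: $-3640733$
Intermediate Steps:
$v{\left(O \right)} = -587$ ($v{\left(O \right)} = -2 - 585 = -587$)
$\left(-2972269 - 1489174\right) + \left(\left(v{\left(-366 \right)} + \left(-277 - 164\right) \left(-492\right)\right) + 604325\right) = \left(-2972269 - 1489174\right) + \left(\left(-587 + \left(-277 - 164\right) \left(-492\right)\right) + 604325\right) = -4461443 + \left(\left(-587 - -216972\right) + 604325\right) = -4461443 + \left(\left(-587 + 216972\right) + 604325\right) = -4461443 + \left(216385 + 604325\right) = -4461443 + 820710 = -3640733$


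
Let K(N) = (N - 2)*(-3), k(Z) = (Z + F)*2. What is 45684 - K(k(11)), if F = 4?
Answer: 45768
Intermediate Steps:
k(Z) = 8 + 2*Z (k(Z) = (Z + 4)*2 = (4 + Z)*2 = 8 + 2*Z)
K(N) = 6 - 3*N (K(N) = (-2 + N)*(-3) = 6 - 3*N)
45684 - K(k(11)) = 45684 - (6 - 3*(8 + 2*11)) = 45684 - (6 - 3*(8 + 22)) = 45684 - (6 - 3*30) = 45684 - (6 - 90) = 45684 - 1*(-84) = 45684 + 84 = 45768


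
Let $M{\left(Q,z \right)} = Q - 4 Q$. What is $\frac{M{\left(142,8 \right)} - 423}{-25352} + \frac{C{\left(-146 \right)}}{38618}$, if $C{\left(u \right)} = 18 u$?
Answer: $- \frac{16919187}{489521768} \approx -0.034563$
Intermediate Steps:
$M{\left(Q,z \right)} = - 3 Q$
$\frac{M{\left(142,8 \right)} - 423}{-25352} + \frac{C{\left(-146 \right)}}{38618} = \frac{\left(-3\right) 142 - 423}{-25352} + \frac{18 \left(-146\right)}{38618} = \left(-426 - 423\right) \left(- \frac{1}{25352}\right) - \frac{1314}{19309} = \left(-849\right) \left(- \frac{1}{25352}\right) - \frac{1314}{19309} = \frac{849}{25352} - \frac{1314}{19309} = - \frac{16919187}{489521768}$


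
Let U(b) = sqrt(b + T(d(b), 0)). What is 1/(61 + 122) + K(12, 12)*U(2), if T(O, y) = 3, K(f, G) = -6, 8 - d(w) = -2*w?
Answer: 1/183 - 6*sqrt(5) ≈ -13.411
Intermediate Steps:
d(w) = 8 + 2*w (d(w) = 8 - (-2)*w = 8 + 2*w)
U(b) = sqrt(3 + b) (U(b) = sqrt(b + 3) = sqrt(3 + b))
1/(61 + 122) + K(12, 12)*U(2) = 1/(61 + 122) - 6*sqrt(3 + 2) = 1/183 - 6*sqrt(5)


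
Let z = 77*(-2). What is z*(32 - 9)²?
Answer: -81466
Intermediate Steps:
z = -154
z*(32 - 9)² = -154*(32 - 9)² = -154*23² = -154*529 = -81466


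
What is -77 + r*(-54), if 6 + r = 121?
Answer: -6287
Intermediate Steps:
r = 115 (r = -6 + 121 = 115)
-77 + r*(-54) = -77 + 115*(-54) = -77 - 6210 = -6287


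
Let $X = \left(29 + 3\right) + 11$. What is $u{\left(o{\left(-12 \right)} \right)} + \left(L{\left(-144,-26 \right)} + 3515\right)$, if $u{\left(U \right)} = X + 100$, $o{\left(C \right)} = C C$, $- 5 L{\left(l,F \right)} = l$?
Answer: $\frac{18434}{5} \approx 3686.8$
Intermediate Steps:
$L{\left(l,F \right)} = - \frac{l}{5}$
$o{\left(C \right)} = C^{2}$
$X = 43$ ($X = 32 + 11 = 43$)
$u{\left(U \right)} = 143$ ($u{\left(U \right)} = 43 + 100 = 143$)
$u{\left(o{\left(-12 \right)} \right)} + \left(L{\left(-144,-26 \right)} + 3515\right) = 143 + \left(\left(- \frac{1}{5}\right) \left(-144\right) + 3515\right) = 143 + \left(\frac{144}{5} + 3515\right) = 143 + \frac{17719}{5} = \frac{18434}{5}$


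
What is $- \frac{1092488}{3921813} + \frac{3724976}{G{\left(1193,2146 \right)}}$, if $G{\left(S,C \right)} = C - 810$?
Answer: $\frac{1825899967190}{654942771} \approx 2787.9$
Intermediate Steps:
$G{\left(S,C \right)} = -810 + C$
$- \frac{1092488}{3921813} + \frac{3724976}{G{\left(1193,2146 \right)}} = - \frac{1092488}{3921813} + \frac{3724976}{-810 + 2146} = \left(-1092488\right) \frac{1}{3921813} + \frac{3724976}{1336} = - \frac{1092488}{3921813} + 3724976 \cdot \frac{1}{1336} = - \frac{1092488}{3921813} + \frac{465622}{167} = \frac{1825899967190}{654942771}$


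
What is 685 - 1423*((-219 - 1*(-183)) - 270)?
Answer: 436123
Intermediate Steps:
685 - 1423*((-219 - 1*(-183)) - 270) = 685 - 1423*((-219 + 183) - 270) = 685 - 1423*(-36 - 270) = 685 - 1423*(-306) = 685 + 435438 = 436123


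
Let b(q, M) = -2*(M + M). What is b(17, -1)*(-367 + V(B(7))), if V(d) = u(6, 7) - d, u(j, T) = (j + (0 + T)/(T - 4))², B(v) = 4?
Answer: -10856/9 ≈ -1206.2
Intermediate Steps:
b(q, M) = -4*M
u(j, T) = (j + T/(-4 + T))²
V(d) = 625/9 - d (V(d) = (7 - 4*6 + 7*6)²/(-4 + 7)² - d = (7 - 24 + 42)²/3² - d = (⅑)*25² - d = (⅑)*625 - d = 625/9 - d)
b(17, -1)*(-367 + V(B(7))) = (-4*(-1))*(-367 + (625/9 - 1*4)) = 4*(-367 + (625/9 - 4)) = 4*(-367 + 589/9) = 4*(-2714/9) = -10856/9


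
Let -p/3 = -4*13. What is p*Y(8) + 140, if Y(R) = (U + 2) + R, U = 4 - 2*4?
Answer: 1076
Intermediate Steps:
p = 156 (p = -(-12)*13 = -3*(-52) = 156)
U = -4 (U = 4 - 8 = -4)
Y(R) = -2 + R (Y(R) = (-4 + 2) + R = -2 + R)
p*Y(8) + 140 = 156*(-2 + 8) + 140 = 156*6 + 140 = 936 + 140 = 1076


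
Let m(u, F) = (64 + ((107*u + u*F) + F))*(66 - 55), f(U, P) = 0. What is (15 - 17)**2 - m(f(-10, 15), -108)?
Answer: 488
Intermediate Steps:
m(u, F) = 704 + 11*F + 1177*u + 11*F*u (m(u, F) = (64 + ((107*u + F*u) + F))*11 = (64 + (F + 107*u + F*u))*11 = (64 + F + 107*u + F*u)*11 = 704 + 11*F + 1177*u + 11*F*u)
(15 - 17)**2 - m(f(-10, 15), -108) = (15 - 17)**2 - (704 + 11*(-108) + 1177*0 + 11*(-108)*0) = (-2)**2 - (704 - 1188 + 0 + 0) = 4 - 1*(-484) = 4 + 484 = 488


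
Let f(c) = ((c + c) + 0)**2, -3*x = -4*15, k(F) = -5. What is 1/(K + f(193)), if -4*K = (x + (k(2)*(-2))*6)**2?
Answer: 1/147396 ≈ 6.7844e-6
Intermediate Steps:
x = 20 (x = -(-4)*15/3 = -1/3*(-60) = 20)
f(c) = 4*c**2 (f(c) = (2*c + 0)**2 = (2*c)**2 = 4*c**2)
K = -1600 (K = -(20 - 5*(-2)*6)**2/4 = -(20 + 10*6)**2/4 = -(20 + 60)**2/4 = -1/4*80**2 = -1/4*6400 = -1600)
1/(K + f(193)) = 1/(-1600 + 4*193**2) = 1/(-1600 + 4*37249) = 1/(-1600 + 148996) = 1/147396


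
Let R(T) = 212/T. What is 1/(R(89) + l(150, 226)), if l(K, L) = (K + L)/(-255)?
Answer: 22695/20596 ≈ 1.1019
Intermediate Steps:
l(K, L) = -K/255 - L/255 (l(K, L) = (K + L)*(-1/255) = -K/255 - L/255)
1/(R(89) + l(150, 226)) = 1/(212/89 + (-1/255*150 - 1/255*226)) = 1/(212*(1/89) + (-10/17 - 226/255)) = 1/(212/89 - 376/255) = 1/(20596/22695) = 22695/20596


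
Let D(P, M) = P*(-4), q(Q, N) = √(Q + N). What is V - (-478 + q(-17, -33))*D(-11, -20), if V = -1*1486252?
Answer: -1465220 - 220*I*√2 ≈ -1.4652e+6 - 311.13*I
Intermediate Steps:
q(Q, N) = √(N + Q)
D(P, M) = -4*P
V = -1486252
V - (-478 + q(-17, -33))*D(-11, -20) = -1486252 - (-478 + √(-33 - 17))*(-4*(-11)) = -1486252 - (-478 + √(-50))*44 = -1486252 - (-478 + 5*I*√2)*44 = -1486252 - (-21032 + 220*I*√2) = -1486252 + (21032 - 220*I*√2) = -1465220 - 220*I*√2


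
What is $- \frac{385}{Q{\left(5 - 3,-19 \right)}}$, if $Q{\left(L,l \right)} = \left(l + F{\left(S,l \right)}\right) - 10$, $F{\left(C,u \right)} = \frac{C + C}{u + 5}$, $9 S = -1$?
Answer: $\frac{2205}{166} \approx 13.283$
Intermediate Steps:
$S = - \frac{1}{9}$ ($S = \frac{1}{9} \left(-1\right) = - \frac{1}{9} \approx -0.11111$)
$F{\left(C,u \right)} = \frac{2 C}{5 + u}$
$Q{\left(L,l \right)} = -10 + l - \frac{2}{9 \left(5 + l\right)}$ ($Q{\left(L,l \right)} = \left(l + 2 \left(- \frac{1}{9}\right) \frac{1}{5 + l}\right) - 10 = \left(l - \frac{2}{9 \left(5 + l\right)}\right) - 10 = -10 + l - \frac{2}{9 \left(5 + l\right)}$)
$- \frac{385}{Q{\left(5 - 3,-19 \right)}} = - \frac{385}{\frac{1}{5 - 19} \left(- \frac{2}{9} + \left(-10 - 19\right) \left(5 - 19\right)\right)} = - \frac{385}{\frac{1}{-14} \left(- \frac{2}{9} - -406\right)} = - \frac{385}{\left(- \frac{1}{14}\right) \left(- \frac{2}{9} + 406\right)} = - \frac{385}{\left(- \frac{1}{14}\right) \frac{3652}{9}} = - \frac{385}{- \frac{1826}{63}} = \left(-385\right) \left(- \frac{63}{1826}\right) = \frac{2205}{166}$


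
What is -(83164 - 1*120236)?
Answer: 37072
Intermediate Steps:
-(83164 - 1*120236) = -(83164 - 120236) = -1*(-37072) = 37072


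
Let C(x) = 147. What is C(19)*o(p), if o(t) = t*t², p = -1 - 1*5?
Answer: -31752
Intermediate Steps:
p = -6 (p = -1 - 5 = -6)
o(t) = t³
C(19)*o(p) = 147*(-6)³ = 147*(-216) = -31752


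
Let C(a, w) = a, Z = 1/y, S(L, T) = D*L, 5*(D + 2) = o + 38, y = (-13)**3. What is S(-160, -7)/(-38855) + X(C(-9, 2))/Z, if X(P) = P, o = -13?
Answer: 153656079/7771 ≈ 19773.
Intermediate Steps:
y = -2197
D = 3 (D = -2 + (-13 + 38)/5 = -2 + (1/5)*25 = -2 + 5 = 3)
S(L, T) = 3*L
Z = -1/2197 (Z = 1/(-2197) = -1/2197 ≈ -0.00045517)
S(-160, -7)/(-38855) + X(C(-9, 2))/Z = (3*(-160))/(-38855) - 9/(-1/2197) = -480*(-1/38855) - 9*(-2197) = 96/7771 + 19773 = 153656079/7771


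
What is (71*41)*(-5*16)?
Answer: -232880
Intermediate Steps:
(71*41)*(-5*16) = 2911*(-80) = -232880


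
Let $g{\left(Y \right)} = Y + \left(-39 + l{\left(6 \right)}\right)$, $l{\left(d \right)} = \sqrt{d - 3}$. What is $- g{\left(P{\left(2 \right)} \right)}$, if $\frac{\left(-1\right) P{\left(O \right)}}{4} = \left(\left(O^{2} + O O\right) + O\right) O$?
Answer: $119 - \sqrt{3} \approx 117.27$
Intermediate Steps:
$l{\left(d \right)} = \sqrt{-3 + d}$
$P{\left(O \right)} = - 4 O \left(O + 2 O^{2}\right)$ ($P{\left(O \right)} = - 4 \left(\left(O^{2} + O O\right) + O\right) O = - 4 \left(\left(O^{2} + O^{2}\right) + O\right) O = - 4 \left(2 O^{2} + O\right) O = - 4 \left(O + 2 O^{2}\right) O = - 4 O \left(O + 2 O^{2}\right)$)
$g{\left(Y \right)} = -39 + Y + \sqrt{3}$ ($g{\left(Y \right)} = Y - \left(39 - \sqrt{-3 + 6}\right) = Y - \left(39 - \sqrt{3}\right) = -39 + Y + \sqrt{3}$)
$- g{\left(P{\left(2 \right)} \right)} = - (-39 + 2^{2} \left(-4 - 16\right) + \sqrt{3}) = - (-39 + 4 \left(-4 - 16\right) + \sqrt{3}) = - (-39 + 4 \left(-20\right) + \sqrt{3}) = - (-39 - 80 + \sqrt{3}) = - (-119 + \sqrt{3}) = 119 - \sqrt{3}$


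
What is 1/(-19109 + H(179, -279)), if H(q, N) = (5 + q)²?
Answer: 1/14747 ≈ 6.7810e-5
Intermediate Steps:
1/(-19109 + H(179, -279)) = 1/(-19109 + (5 + 179)²) = 1/(-19109 + 184²) = 1/(-19109 + 33856) = 1/14747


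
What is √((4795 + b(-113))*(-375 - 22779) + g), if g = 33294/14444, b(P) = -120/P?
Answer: 3*I*√8217508264796550766/816086 ≈ 10538.0*I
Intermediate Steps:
g = 16647/7222 (g = 33294*(1/14444) = 16647/7222 ≈ 2.3050)
√((4795 + b(-113))*(-375 - 22779) + g) = √((4795 - 120/(-113))*(-375 - 22779) + 16647/7222) = √((4795 - 120*(-1/113))*(-23154) + 16647/7222) = √((4795 + 120/113)*(-23154) + 16647/7222) = √((541955/113)*(-23154) + 16647/7222) = √(-12548426070/113 + 16647/7222) = √(-90624731196429/816086) = 3*I*√8217508264796550766/816086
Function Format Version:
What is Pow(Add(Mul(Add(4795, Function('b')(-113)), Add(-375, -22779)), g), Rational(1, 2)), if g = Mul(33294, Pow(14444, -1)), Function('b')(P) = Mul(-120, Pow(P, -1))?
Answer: Mul(Rational(3, 816086), I, Pow(8217508264796550766, Rational(1, 2))) ≈ Mul(10538., I)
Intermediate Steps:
g = Rational(16647, 7222) (g = Mul(33294, Rational(1, 14444)) = Rational(16647, 7222) ≈ 2.3050)
Pow(Add(Mul(Add(4795, Function('b')(-113)), Add(-375, -22779)), g), Rational(1, 2)) = Pow(Add(Mul(Add(4795, Mul(-120, Pow(-113, -1))), Add(-375, -22779)), Rational(16647, 7222)), Rational(1, 2)) = Pow(Add(Mul(Add(4795, Mul(-120, Rational(-1, 113))), -23154), Rational(16647, 7222)), Rational(1, 2)) = Pow(Add(Mul(Add(4795, Rational(120, 113)), -23154), Rational(16647, 7222)), Rational(1, 2)) = Pow(Add(Mul(Rational(541955, 113), -23154), Rational(16647, 7222)), Rational(1, 2)) = Pow(Add(Rational(-12548426070, 113), Rational(16647, 7222)), Rational(1, 2)) = Pow(Rational(-90624731196429, 816086), Rational(1, 2)) = Mul(Rational(3, 816086), I, Pow(8217508264796550766, Rational(1, 2)))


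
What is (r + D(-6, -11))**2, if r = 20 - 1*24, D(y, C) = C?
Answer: 225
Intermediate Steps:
r = -4 (r = 20 - 24 = -4)
(r + D(-6, -11))**2 = (-4 - 11)**2 = (-15)**2 = 225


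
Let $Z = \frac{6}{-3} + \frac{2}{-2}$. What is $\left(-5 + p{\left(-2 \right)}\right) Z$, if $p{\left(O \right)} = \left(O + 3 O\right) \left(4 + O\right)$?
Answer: $63$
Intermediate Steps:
$p{\left(O \right)} = 4 O \left(4 + O\right)$
$Z = -3$ ($Z = 6 \left(- \frac{1}{3}\right) + 2 \left(- \frac{1}{2}\right) = -2 - 1 = -3$)
$\left(-5 + p{\left(-2 \right)}\right) Z = \left(-5 + 4 \left(-2\right) \left(4 - 2\right)\right) \left(-3\right) = \left(-5 + 4 \left(-2\right) 2\right) \left(-3\right) = \left(-5 - 16\right) \left(-3\right) = \left(-21\right) \left(-3\right) = 63$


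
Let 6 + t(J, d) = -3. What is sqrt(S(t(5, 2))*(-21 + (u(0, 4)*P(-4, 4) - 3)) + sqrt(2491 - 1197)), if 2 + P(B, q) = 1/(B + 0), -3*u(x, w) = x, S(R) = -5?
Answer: sqrt(120 + sqrt(1294)) ≈ 12.489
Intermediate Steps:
t(J, d) = -9 (t(J, d) = -6 - 3 = -9)
u(x, w) = -x/3
P(B, q) = -2 + 1/B (P(B, q) = -2 + 1/(B + 0) = -2 + 1/B)
sqrt(S(t(5, 2))*(-21 + (u(0, 4)*P(-4, 4) - 3)) + sqrt(2491 - 1197)) = sqrt(-5*(-21 + ((-1/3*0)*(-2 + 1/(-4)) - 3)) + sqrt(2491 - 1197)) = sqrt(-5*(-21 + (0*(-2 - 1/4) - 3)) + sqrt(1294)) = sqrt(-5*(-21 + (0*(-9/4) - 3)) + sqrt(1294)) = sqrt(-5*(-21 + (0 - 3)) + sqrt(1294)) = sqrt(-5*(-21 - 3) + sqrt(1294)) = sqrt(-5*(-24) + sqrt(1294)) = sqrt(120 + sqrt(1294))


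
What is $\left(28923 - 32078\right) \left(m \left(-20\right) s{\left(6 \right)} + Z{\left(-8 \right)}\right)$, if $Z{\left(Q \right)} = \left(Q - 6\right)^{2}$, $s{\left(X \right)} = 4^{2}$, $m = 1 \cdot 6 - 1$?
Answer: $4429620$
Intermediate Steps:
$m = 5$ ($m = 6 - 1 = 5$)
$s{\left(X \right)} = 16$
$Z{\left(Q \right)} = \left(-6 + Q\right)^{2}$
$\left(28923 - 32078\right) \left(m \left(-20\right) s{\left(6 \right)} + Z{\left(-8 \right)}\right) = \left(28923 - 32078\right) \left(5 \left(-20\right) 16 + \left(-6 - 8\right)^{2}\right) = - 3155 \left(\left(-100\right) 16 + \left(-14\right)^{2}\right) = - 3155 \left(-1600 + 196\right) = \left(-3155\right) \left(-1404\right) = 4429620$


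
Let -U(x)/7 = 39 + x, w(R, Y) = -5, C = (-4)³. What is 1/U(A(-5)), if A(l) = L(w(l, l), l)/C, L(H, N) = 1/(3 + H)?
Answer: -128/34951 ≈ -0.0036623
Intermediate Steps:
C = -64
A(l) = 1/128 (A(l) = 1/((3 - 5)*(-64)) = -1/64/(-2) = -½*(-1/64) = 1/128)
U(x) = -273 - 7*x (U(x) = -7*(39 + x) = -273 - 7*x)
1/U(A(-5)) = 1/(-273 - 7*1/128) = 1/(-273 - 7/128) = 1/(-34951/128) = -128/34951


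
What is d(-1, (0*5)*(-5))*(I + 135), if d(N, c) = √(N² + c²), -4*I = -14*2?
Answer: 142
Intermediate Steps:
I = 7 (I = -(-7)*2/2 = -¼*(-28) = 7)
d(-1, (0*5)*(-5))*(I + 135) = √((-1)² + ((0*5)*(-5))²)*(7 + 135) = √(1 + (0*(-5))²)*142 = √(1 + 0²)*142 = √(1 + 0)*142 = √1*142 = 1*142 = 142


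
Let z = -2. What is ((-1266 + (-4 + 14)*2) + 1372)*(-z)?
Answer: 252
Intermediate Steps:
((-1266 + (-4 + 14)*2) + 1372)*(-z) = ((-1266 + (-4 + 14)*2) + 1372)*(-1*(-2)) = ((-1266 + 10*2) + 1372)*2 = ((-1266 + 20) + 1372)*2 = (-1246 + 1372)*2 = 126*2 = 252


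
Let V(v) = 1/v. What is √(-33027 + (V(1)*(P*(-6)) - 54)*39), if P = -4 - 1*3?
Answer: I*√33495 ≈ 183.02*I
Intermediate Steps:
P = -7 (P = -4 - 3 = -7)
√(-33027 + (V(1)*(P*(-6)) - 54)*39) = √(-33027 + ((-7*(-6))/1 - 54)*39) = √(-33027 + (1*42 - 54)*39) = √(-33027 + (42 - 54)*39) = √(-33027 - 12*39) = √(-33027 - 468) = √(-33495) = I*√33495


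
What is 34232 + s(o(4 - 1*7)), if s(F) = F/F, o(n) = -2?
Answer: 34233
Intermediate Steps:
s(F) = 1
34232 + s(o(4 - 1*7)) = 34232 + 1 = 34233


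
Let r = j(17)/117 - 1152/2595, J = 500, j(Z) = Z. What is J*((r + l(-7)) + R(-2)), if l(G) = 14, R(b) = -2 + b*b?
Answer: 158905700/20241 ≈ 7850.7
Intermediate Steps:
R(b) = -2 + b²
r = -30223/101205 (r = 17/117 - 1152/2595 = 17*(1/117) - 1152*1/2595 = 17/117 - 384/865 = -30223/101205 ≈ -0.29863)
J*((r + l(-7)) + R(-2)) = 500*((-30223/101205 + 14) + (-2 + (-2)²)) = 500*(1386647/101205 + (-2 + 4)) = 500*(1386647/101205 + 2) = 500*(1589057/101205) = 158905700/20241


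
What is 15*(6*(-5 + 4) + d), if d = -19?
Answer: -375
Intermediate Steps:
15*(6*(-5 + 4) + d) = 15*(6*(-5 + 4) - 19) = 15*(6*(-1) - 19) = 15*(-6 - 19) = 15*(-25) = -375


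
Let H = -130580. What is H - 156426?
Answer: -287006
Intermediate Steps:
H - 156426 = -130580 - 156426 = -287006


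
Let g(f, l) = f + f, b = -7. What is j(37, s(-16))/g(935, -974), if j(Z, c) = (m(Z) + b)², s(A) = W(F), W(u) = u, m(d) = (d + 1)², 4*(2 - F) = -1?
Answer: 2064969/1870 ≈ 1104.3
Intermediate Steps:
F = 9/4 (F = 2 - ¼*(-1) = 2 + ¼ = 9/4 ≈ 2.2500)
g(f, l) = 2*f
m(d) = (1 + d)²
s(A) = 9/4
j(Z, c) = (-7 + (1 + Z)²)² (j(Z, c) = ((1 + Z)² - 7)² = (-7 + (1 + Z)²)²)
j(37, s(-16))/g(935, -974) = (-7 + (1 + 37)²)²/((2*935)) = (-7 + 38²)²/1870 = (-7 + 1444)²*(1/1870) = 1437²*(1/1870) = 2064969*(1/1870) = 2064969/1870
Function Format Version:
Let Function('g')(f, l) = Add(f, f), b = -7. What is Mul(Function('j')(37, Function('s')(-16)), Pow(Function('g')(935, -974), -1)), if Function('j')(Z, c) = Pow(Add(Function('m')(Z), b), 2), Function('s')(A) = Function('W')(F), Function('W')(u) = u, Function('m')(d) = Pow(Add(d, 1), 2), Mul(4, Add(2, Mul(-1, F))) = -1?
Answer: Rational(2064969, 1870) ≈ 1104.3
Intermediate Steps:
F = Rational(9, 4) (F = Add(2, Mul(Rational(-1, 4), -1)) = Add(2, Rational(1, 4)) = Rational(9, 4) ≈ 2.2500)
Function('g')(f, l) = Mul(2, f)
Function('m')(d) = Pow(Add(1, d), 2)
Function('s')(A) = Rational(9, 4)
Function('j')(Z, c) = Pow(Add(-7, Pow(Add(1, Z), 2)), 2) (Function('j')(Z, c) = Pow(Add(Pow(Add(1, Z), 2), -7), 2) = Pow(Add(-7, Pow(Add(1, Z), 2)), 2))
Mul(Function('j')(37, Function('s')(-16)), Pow(Function('g')(935, -974), -1)) = Mul(Pow(Add(-7, Pow(Add(1, 37), 2)), 2), Pow(Mul(2, 935), -1)) = Mul(Pow(Add(-7, Pow(38, 2)), 2), Pow(1870, -1)) = Mul(Pow(Add(-7, 1444), 2), Rational(1, 1870)) = Mul(Pow(1437, 2), Rational(1, 1870)) = Mul(2064969, Rational(1, 1870)) = Rational(2064969, 1870)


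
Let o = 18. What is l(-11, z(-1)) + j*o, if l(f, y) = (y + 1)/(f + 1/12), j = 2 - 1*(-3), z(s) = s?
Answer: 90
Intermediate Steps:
j = 5 (j = 2 + 3 = 5)
l(f, y) = (1 + y)/(1/12 + f) (l(f, y) = (1 + y)/(f + 1/12) = (1 + y)/(1/12 + f))
l(-11, z(-1)) + j*o = 12*(1 - 1)/(1 + 12*(-11)) + 5*18 = 12*0/(1 - 132) + 90 = 12*0/(-131) + 90 = 12*(-1/131)*0 + 90 = 0 + 90 = 90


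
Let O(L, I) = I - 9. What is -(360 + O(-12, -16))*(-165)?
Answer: 55275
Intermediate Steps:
O(L, I) = -9 + I
-(360 + O(-12, -16))*(-165) = -(360 + (-9 - 16))*(-165) = -(360 - 25)*(-165) = -335*(-165) = -1*(-55275) = 55275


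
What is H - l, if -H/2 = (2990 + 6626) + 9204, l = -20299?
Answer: -17341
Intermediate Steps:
H = -37640 (H = -2*((2990 + 6626) + 9204) = -2*(9616 + 9204) = -2*18820 = -37640)
H - l = -37640 - 1*(-20299) = -37640 + 20299 = -17341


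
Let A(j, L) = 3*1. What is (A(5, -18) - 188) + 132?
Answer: -53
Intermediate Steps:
A(j, L) = 3
(A(5, -18) - 188) + 132 = (3 - 188) + 132 = -185 + 132 = -53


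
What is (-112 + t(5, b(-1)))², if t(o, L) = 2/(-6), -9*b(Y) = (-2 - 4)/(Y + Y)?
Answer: 113569/9 ≈ 12619.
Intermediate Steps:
b(Y) = 1/(3*Y) (b(Y) = -(-2 - 4)/(9*(Y + Y)) = -(-2)/(3*(2*Y)) = -(-2)*1/(2*Y)/3 = -(-1)/(3*Y) = 1/(3*Y))
t(o, L) = -⅓ (t(o, L) = 2*(-⅙) = -⅓)
(-112 + t(5, b(-1)))² = (-112 - ⅓)² = (-337/3)² = 113569/9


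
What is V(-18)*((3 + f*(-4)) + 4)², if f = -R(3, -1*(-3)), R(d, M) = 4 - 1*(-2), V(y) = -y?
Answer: 17298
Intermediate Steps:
R(d, M) = 6 (R(d, M) = 4 + 2 = 6)
f = -6 (f = -1*6 = -6)
V(-18)*((3 + f*(-4)) + 4)² = (-1*(-18))*((3 - 6*(-4)) + 4)² = 18*((3 + 24) + 4)² = 18*(27 + 4)² = 18*31² = 18*961 = 17298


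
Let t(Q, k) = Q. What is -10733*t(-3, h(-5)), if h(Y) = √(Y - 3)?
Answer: 32199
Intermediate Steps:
h(Y) = √(-3 + Y)
-10733*t(-3, h(-5)) = -10733*(-3) = 32199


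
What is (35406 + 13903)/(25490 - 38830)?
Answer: -49309/13340 ≈ -3.6963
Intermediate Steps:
(35406 + 13903)/(25490 - 38830) = 49309/(-13340) = 49309*(-1/13340) = -49309/13340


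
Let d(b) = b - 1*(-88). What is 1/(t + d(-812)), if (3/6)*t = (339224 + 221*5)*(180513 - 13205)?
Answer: 1/113879527940 ≈ 8.7812e-12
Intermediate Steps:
d(b) = 88 + b (d(b) = b + 88 = 88 + b)
t = 113879528664 (t = 2*((339224 + 221*5)*(180513 - 13205)) = 2*((339224 + 1105)*167308) = 2*(340329*167308) = 2*56939764332 = 113879528664)
1/(t + d(-812)) = 1/(113879528664 + (88 - 812)) = 1/(113879528664 - 724) = 1/113879527940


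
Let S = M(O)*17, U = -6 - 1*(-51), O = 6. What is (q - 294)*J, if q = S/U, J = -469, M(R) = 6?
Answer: 2052344/15 ≈ 1.3682e+5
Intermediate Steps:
U = 45 (U = -6 + 51 = 45)
S = 102 (S = 6*17 = 102)
q = 34/15 (q = 102/45 = 102*(1/45) = 34/15 ≈ 2.2667)
(q - 294)*J = (34/15 - 294)*(-469) = -4376/15*(-469) = 2052344/15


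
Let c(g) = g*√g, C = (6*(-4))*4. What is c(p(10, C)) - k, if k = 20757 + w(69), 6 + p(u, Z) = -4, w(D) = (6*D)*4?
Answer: -22413 - 10*I*√10 ≈ -22413.0 - 31.623*I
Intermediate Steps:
w(D) = 24*D
C = -96 (C = -24*4 = -96)
p(u, Z) = -10 (p(u, Z) = -6 - 4 = -10)
k = 22413 (k = 20757 + 24*69 = 20757 + 1656 = 22413)
c(g) = g^(3/2)
c(p(10, C)) - k = (-10)^(3/2) - 1*22413 = -10*I*√10 - 22413 = -22413 - 10*I*√10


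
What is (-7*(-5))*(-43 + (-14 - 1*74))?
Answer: -4585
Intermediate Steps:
(-7*(-5))*(-43 + (-14 - 1*74)) = 35*(-43 + (-14 - 74)) = 35*(-43 - 88) = 35*(-131) = -4585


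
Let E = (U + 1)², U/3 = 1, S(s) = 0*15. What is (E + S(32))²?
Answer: 256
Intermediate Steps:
S(s) = 0
U = 3 (U = 3*1 = 3)
E = 16 (E = (3 + 1)² = 4² = 16)
(E + S(32))² = (16 + 0)² = 16² = 256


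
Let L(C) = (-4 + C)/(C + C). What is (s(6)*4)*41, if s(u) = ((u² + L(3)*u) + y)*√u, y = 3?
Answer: 6232*√6 ≈ 15265.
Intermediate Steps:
L(C) = (-4 + C)/(2*C) (L(C) = (-4 + C)/((2*C)) = (-4 + C)*(1/(2*C)) = (-4 + C)/(2*C))
s(u) = √u*(3 + u² - u/6) (s(u) = ((u² + ((½)*(-4 + 3)/3)*u) + 3)*√u = ((u² + ((½)*(⅓)*(-1))*u) + 3)*√u = ((u² - u/6) + 3)*√u = (3 + u² - u/6)*√u = √u*(3 + u² - u/6))
(s(6)*4)*41 = ((√6*(3 + 6² - ⅙*6))*4)*41 = ((√6*(3 + 36 - 1))*4)*41 = ((√6*38)*4)*41 = ((38*√6)*4)*41 = (152*√6)*41 = 6232*√6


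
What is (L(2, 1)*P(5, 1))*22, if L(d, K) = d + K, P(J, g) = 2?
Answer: 132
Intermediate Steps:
L(d, K) = K + d
(L(2, 1)*P(5, 1))*22 = ((1 + 2)*2)*22 = (3*2)*22 = 6*22 = 132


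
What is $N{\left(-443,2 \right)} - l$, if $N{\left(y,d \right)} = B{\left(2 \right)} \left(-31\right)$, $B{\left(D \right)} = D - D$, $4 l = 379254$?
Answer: $- \frac{189627}{2} \approx -94814.0$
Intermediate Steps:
$l = \frac{189627}{2}$ ($l = \frac{1}{4} \cdot 379254 = \frac{189627}{2} \approx 94814.0$)
$B{\left(D \right)} = 0$
$N{\left(y,d \right)} = 0$ ($N{\left(y,d \right)} = 0 \left(-31\right) = 0$)
$N{\left(-443,2 \right)} - l = 0 - \frac{189627}{2} = - \frac{189627}{2}$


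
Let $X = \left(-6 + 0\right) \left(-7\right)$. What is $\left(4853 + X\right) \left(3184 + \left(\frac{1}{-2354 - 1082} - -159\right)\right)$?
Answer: $\frac{56226647565}{3436} \approx 1.6364 \cdot 10^{7}$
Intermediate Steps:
$X = 42$ ($X = \left(-6\right) \left(-7\right) = 42$)
$\left(4853 + X\right) \left(3184 + \left(\frac{1}{-2354 - 1082} - -159\right)\right) = \left(4853 + 42\right) \left(3184 + \left(\frac{1}{-2354 - 1082} - -159\right)\right) = 4895 \left(3184 + \left(\frac{1}{-3436} + 159\right)\right) = 4895 \left(3184 + \left(- \frac{1}{3436} + 159\right)\right) = 4895 \left(3184 + \frac{546323}{3436}\right) = 4895 \cdot \frac{11486547}{3436} = \frac{56226647565}{3436}$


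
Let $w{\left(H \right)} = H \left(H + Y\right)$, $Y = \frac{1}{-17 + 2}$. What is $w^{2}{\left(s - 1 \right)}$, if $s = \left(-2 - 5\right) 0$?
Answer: $\frac{256}{225} \approx 1.1378$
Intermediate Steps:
$s = 0$ ($s = \left(-7\right) 0 = 0$)
$Y = - \frac{1}{15}$ ($Y = \frac{1}{-15} = - \frac{1}{15} \approx -0.066667$)
$w{\left(H \right)} = H \left(- \frac{1}{15} + H\right)$ ($w{\left(H \right)} = H \left(H - \frac{1}{15}\right) = H \left(- \frac{1}{15} + H\right)$)
$w^{2}{\left(s - 1 \right)} = \left(\left(0 - 1\right) \left(- \frac{1}{15} + \left(0 - 1\right)\right)\right)^{2} = \left(- (- \frac{1}{15} - 1)\right)^{2} = \left(\left(-1\right) \left(- \frac{16}{15}\right)\right)^{2} = \left(\frac{16}{15}\right)^{2} = \frac{256}{225}$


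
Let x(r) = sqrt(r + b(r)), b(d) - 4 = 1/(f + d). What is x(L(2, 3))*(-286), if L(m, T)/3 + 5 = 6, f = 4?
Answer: -1430*sqrt(14)/7 ≈ -764.37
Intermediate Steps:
L(m, T) = 3 (L(m, T) = -15 + 3*6 = -15 + 18 = 3)
b(d) = 4 + 1/(4 + d)
x(r) = sqrt(r + (17 + 4*r)/(4 + r))
x(L(2, 3))*(-286) = sqrt((17 + 3**2 + 8*3)/(4 + 3))*(-286) = sqrt((17 + 9 + 24)/7)*(-286) = sqrt((1/7)*50)*(-286) = sqrt(50/7)*(-286) = (5*sqrt(14)/7)*(-286) = -1430*sqrt(14)/7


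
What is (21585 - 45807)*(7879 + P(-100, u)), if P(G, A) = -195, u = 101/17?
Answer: -186121848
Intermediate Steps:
u = 101/17 (u = 101*(1/17) = 101/17 ≈ 5.9412)
(21585 - 45807)*(7879 + P(-100, u)) = (21585 - 45807)*(7879 - 195) = -24222*7684 = -186121848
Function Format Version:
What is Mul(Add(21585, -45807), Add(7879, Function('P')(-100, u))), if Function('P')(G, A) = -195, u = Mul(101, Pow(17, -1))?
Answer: -186121848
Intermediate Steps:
u = Rational(101, 17) (u = Mul(101, Rational(1, 17)) = Rational(101, 17) ≈ 5.9412)
Mul(Add(21585, -45807), Add(7879, Function('P')(-100, u))) = Mul(Add(21585, -45807), Add(7879, -195)) = Mul(-24222, 7684) = -186121848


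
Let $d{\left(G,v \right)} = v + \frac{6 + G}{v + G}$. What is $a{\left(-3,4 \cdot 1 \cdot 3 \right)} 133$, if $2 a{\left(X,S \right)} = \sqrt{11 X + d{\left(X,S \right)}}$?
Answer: $\frac{133 i \sqrt{186}}{6} \approx 302.31 i$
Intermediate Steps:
$d{\left(G,v \right)} = v + \frac{6 + G}{G + v}$
$a{\left(X,S \right)} = \frac{\sqrt{11 X + \frac{6 + X + S^{2} + S X}{S + X}}}{2}$ ($a{\left(X,S \right)} = \frac{\sqrt{11 X + \frac{6 + X + S^{2} + X S}{X + S}}}{2} = \frac{\sqrt{11 X + \frac{6 + X + S^{2} + S X}{S + X}}}{2}$)
$a{\left(-3,4 \cdot 1 \cdot 3 \right)} 133 = \frac{\sqrt{\frac{6 - 3 + \left(4 \cdot 1 \cdot 3\right)^{2} + 4 \cdot 1 \cdot 3 \left(-3\right) + 11 \left(-3\right) \left(4 \cdot 1 \cdot 3 - 3\right)}{4 \cdot 1 \cdot 3 - 3}}}{2} \cdot 133 = \frac{\sqrt{\frac{6 - 3 + \left(4 \cdot 3\right)^{2} + 4 \cdot 3 \left(-3\right) + 11 \left(-3\right) \left(4 \cdot 3 - 3\right)}{4 \cdot 3 - 3}}}{2} \cdot 133 = \frac{\sqrt{\frac{6 - 3 + 12^{2} + 12 \left(-3\right) + 11 \left(-3\right) \left(12 - 3\right)}{12 - 3}}}{2} \cdot 133 = \frac{\sqrt{\frac{6 - 3 + 144 - 36 + 11 \left(-3\right) 9}{9}}}{2} \cdot 133 = \frac{\sqrt{\frac{6 - 3 + 144 - 36 - 297}{9}}}{2} \cdot 133 = \frac{\sqrt{\frac{1}{9} \left(-186\right)}}{2} \cdot 133 = \frac{\sqrt{- \frac{62}{3}}}{2} \cdot 133 = \frac{\frac{1}{3} i \sqrt{186}}{2} \cdot 133 = \frac{i \sqrt{186}}{6} \cdot 133 = \frac{133 i \sqrt{186}}{6}$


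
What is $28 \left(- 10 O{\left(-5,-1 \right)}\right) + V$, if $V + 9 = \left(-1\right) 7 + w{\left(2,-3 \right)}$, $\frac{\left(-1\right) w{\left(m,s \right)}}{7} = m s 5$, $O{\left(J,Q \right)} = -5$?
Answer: $1594$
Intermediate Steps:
$w{\left(m,s \right)} = - 35 m s$ ($w{\left(m,s \right)} = - 7 m s 5 = - 7 m 5 s = - 7 \cdot 5 m s = - 35 m s$)
$V = 194$ ($V = -9 - \left(7 + 70 \left(-3\right)\right) = -9 + \left(-7 + 210\right) = -9 + 203 = 194$)
$28 \left(- 10 O{\left(-5,-1 \right)}\right) + V = 28 \left(\left(-10\right) \left(-5\right)\right) + 194 = 28 \cdot 50 + 194 = 1400 + 194 = 1594$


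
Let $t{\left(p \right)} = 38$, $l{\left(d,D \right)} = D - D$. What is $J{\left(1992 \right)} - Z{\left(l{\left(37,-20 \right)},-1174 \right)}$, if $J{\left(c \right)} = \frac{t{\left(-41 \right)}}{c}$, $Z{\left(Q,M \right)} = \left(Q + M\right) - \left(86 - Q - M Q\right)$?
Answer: $\frac{1254979}{996} \approx 1260.0$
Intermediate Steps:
$l{\left(d,D \right)} = 0$
$Z{\left(Q,M \right)} = -86 + M + 2 Q + M Q$ ($Z{\left(Q,M \right)} = \left(M + Q\right) + \left(-86 + Q + M Q\right) = -86 + M + 2 Q + M Q$)
$J{\left(c \right)} = \frac{38}{c}$
$J{\left(1992 \right)} - Z{\left(l{\left(37,-20 \right)},-1174 \right)} = \frac{38}{1992} - \left(-86 - 1174 + 2 \cdot 0 - 0\right) = 38 \cdot \frac{1}{1992} - \left(-86 - 1174 + 0 + 0\right) = \frac{19}{996} - -1260 = \frac{19}{996} + 1260 = \frac{1254979}{996}$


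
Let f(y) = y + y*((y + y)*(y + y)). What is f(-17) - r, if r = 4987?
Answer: -24656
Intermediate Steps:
f(y) = y + 4*y³ (f(y) = y + y*((2*y)*(2*y)) = y + y*(4*y²) = y + 4*y³)
f(-17) - r = (-17 + 4*(-17)³) - 1*4987 = (-17 + 4*(-4913)) - 4987 = (-17 - 19652) - 4987 = -19669 - 4987 = -24656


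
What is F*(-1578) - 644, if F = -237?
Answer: 373342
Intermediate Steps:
F*(-1578) - 644 = -237*(-1578) - 644 = 373986 - 644 = 373342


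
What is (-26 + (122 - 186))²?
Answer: 8100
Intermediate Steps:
(-26 + (122 - 186))² = (-26 - 64)² = (-90)² = 8100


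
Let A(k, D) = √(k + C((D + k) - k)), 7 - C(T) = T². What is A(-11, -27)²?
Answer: -733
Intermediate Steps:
C(T) = 7 - T²
A(k, D) = √(7 + k - D²) (A(k, D) = √(k + (7 - ((D + k) - k)²)) = √(k + (7 - D²)) = √(7 + k - D²))
A(-11, -27)² = (√(7 - 11 - 1*(-27)²))² = (√(7 - 11 - 1*729))² = (√(7 - 11 - 729))² = (√(-733))² = (I*√733)² = -733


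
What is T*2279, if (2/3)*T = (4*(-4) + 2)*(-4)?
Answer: 191436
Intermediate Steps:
T = 84 (T = 3*((4*(-4) + 2)*(-4))/2 = 3*((-16 + 2)*(-4))/2 = 3*(-14*(-4))/2 = (3/2)*56 = 84)
T*2279 = 84*2279 = 191436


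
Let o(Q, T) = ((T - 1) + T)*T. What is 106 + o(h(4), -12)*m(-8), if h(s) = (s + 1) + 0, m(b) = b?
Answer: -2294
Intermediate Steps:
h(s) = 1 + s (h(s) = (1 + s) + 0 = 1 + s)
o(Q, T) = T*(-1 + 2*T) (o(Q, T) = ((-1 + T) + T)*T = (-1 + 2*T)*T = T*(-1 + 2*T))
106 + o(h(4), -12)*m(-8) = 106 - 12*(-1 + 2*(-12))*(-8) = 106 - 12*(-1 - 24)*(-8) = 106 - 12*(-25)*(-8) = 106 + 300*(-8) = 106 - 2400 = -2294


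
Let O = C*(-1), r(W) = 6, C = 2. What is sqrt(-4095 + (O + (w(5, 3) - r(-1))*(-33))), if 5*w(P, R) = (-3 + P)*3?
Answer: I*sqrt(98465)/5 ≈ 62.758*I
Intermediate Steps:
w(P, R) = -9/5 + 3*P/5 (w(P, R) = ((-3 + P)*3)/5 = (-9 + 3*P)/5 = -9/5 + 3*P/5)
O = -2 (O = 2*(-1) = -2)
sqrt(-4095 + (O + (w(5, 3) - r(-1))*(-33))) = sqrt(-4095 + (-2 + ((-9/5 + (3/5)*5) - 1*6)*(-33))) = sqrt(-4095 + (-2 + ((-9/5 + 3) - 6)*(-33))) = sqrt(-4095 + (-2 + (6/5 - 6)*(-33))) = sqrt(-4095 + (-2 - 24/5*(-33))) = sqrt(-4095 + (-2 + 792/5)) = sqrt(-4095 + 782/5) = sqrt(-19693/5) = I*sqrt(98465)/5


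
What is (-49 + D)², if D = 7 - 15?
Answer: 3249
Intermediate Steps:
D = -8
(-49 + D)² = (-49 - 8)² = (-57)² = 3249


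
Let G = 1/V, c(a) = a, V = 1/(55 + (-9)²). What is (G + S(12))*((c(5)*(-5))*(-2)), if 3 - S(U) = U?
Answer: 6350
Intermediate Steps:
V = 1/136 (V = 1/(55 + 81) = 1/136 ≈ 0.0073529)
S(U) = 3 - U
G = 136 (G = 1/(1/136) = 136)
(G + S(12))*((c(5)*(-5))*(-2)) = (136 + (3 - 1*12))*((5*(-5))*(-2)) = (136 + (3 - 12))*(-25*(-2)) = (136 - 9)*50 = 127*50 = 6350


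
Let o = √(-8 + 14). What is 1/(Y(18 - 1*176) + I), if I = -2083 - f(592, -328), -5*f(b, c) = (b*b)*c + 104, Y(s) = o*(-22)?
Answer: -574812515/13216377095952409 + 550*√6/13216377095952409 ≈ -4.3492e-8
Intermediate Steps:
o = √6 ≈ 2.4495
Y(s) = -22*√6 (Y(s) = √6*(-22) = -22*√6)
f(b, c) = -104/5 - c*b²/5 (f(b, c) = -((b*b)*c + 104)/5 = -(b²*c + 104)/5 = -(c*b² + 104)/5 = -(104 + c*b²)/5 = -104/5 - c*b²/5)
I = -114962503/5 (I = -2083 - (-104/5 - ⅕*(-328)*592²) = -2083 - (-104/5 - ⅕*(-328)*350464) = -2083 - (-104/5 + 114952192/5) = -2083 - 1*114952088/5 = -2083 - 114952088/5 = -114962503/5 ≈ -2.2993e+7)
1/(Y(18 - 1*176) + I) = 1/(-22*√6 - 114962503/5) = 1/(-114962503/5 - 22*√6)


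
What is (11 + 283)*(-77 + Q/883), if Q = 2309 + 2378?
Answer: -18611376/883 ≈ -21077.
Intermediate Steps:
Q = 4687
(11 + 283)*(-77 + Q/883) = (11 + 283)*(-77 + 4687/883) = 294*(-77 + 4687*(1/883)) = 294*(-77 + 4687/883) = 294*(-63304/883) = -18611376/883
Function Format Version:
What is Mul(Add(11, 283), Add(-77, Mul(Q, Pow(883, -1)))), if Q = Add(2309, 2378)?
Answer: Rational(-18611376, 883) ≈ -21077.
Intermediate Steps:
Q = 4687
Mul(Add(11, 283), Add(-77, Mul(Q, Pow(883, -1)))) = Mul(Add(11, 283), Add(-77, Mul(4687, Pow(883, -1)))) = Mul(294, Add(-77, Mul(4687, Rational(1, 883)))) = Mul(294, Add(-77, Rational(4687, 883))) = Mul(294, Rational(-63304, 883)) = Rational(-18611376, 883)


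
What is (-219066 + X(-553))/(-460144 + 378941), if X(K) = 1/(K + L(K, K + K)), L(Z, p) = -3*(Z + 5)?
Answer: 239001005/88592473 ≈ 2.6978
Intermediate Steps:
L(Z, p) = -15 - 3*Z (L(Z, p) = -3*(5 + Z) = -15 - 3*Z)
X(K) = 1/(-15 - 2*K) (X(K) = 1/(K + (-15 - 3*K)) = 1/(-15 - 2*K))
(-219066 + X(-553))/(-460144 + 378941) = (-219066 - 1/(15 + 2*(-553)))/(-460144 + 378941) = (-219066 - 1/(15 - 1106))/(-81203) = (-219066 - 1/(-1091))*(-1/81203) = (-219066 - 1*(-1/1091))*(-1/81203) = (-219066 + 1/1091)*(-1/81203) = -239001005/1091*(-1/81203) = 239001005/88592473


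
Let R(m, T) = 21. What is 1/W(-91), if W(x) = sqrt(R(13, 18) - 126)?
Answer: -I*sqrt(105)/105 ≈ -0.09759*I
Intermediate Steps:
W(x) = I*sqrt(105) (W(x) = sqrt(21 - 126) = sqrt(-105) = I*sqrt(105))
1/W(-91) = 1/(I*sqrt(105)) = -I*sqrt(105)/105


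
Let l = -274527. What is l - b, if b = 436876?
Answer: -711403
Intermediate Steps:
l - b = -274527 - 1*436876 = -274527 - 436876 = -711403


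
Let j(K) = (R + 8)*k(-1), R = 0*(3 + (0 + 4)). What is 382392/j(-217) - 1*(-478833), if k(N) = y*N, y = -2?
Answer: 1005465/2 ≈ 5.0273e+5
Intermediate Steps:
R = 0 (R = 0*(3 + 4) = 0*7 = 0)
k(N) = -2*N
j(K) = 16 (j(K) = (0 + 8)*(-2*(-1)) = 8*2 = 16)
382392/j(-217) - 1*(-478833) = 382392/16 - 1*(-478833) = 382392*(1/16) + 478833 = 47799/2 + 478833 = 1005465/2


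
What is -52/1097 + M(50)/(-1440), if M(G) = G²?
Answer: -140869/78984 ≈ -1.7835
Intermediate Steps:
-52/1097 + M(50)/(-1440) = -52/1097 + 50²/(-1440) = -52*1/1097 + 2500*(-1/1440) = -52/1097 - 125/72 = -140869/78984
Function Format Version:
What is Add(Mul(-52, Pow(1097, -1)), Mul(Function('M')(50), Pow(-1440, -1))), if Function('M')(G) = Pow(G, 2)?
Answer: Rational(-140869, 78984) ≈ -1.7835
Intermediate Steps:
Add(Mul(-52, Pow(1097, -1)), Mul(Function('M')(50), Pow(-1440, -1))) = Add(Mul(-52, Pow(1097, -1)), Mul(Pow(50, 2), Pow(-1440, -1))) = Add(Mul(-52, Rational(1, 1097)), Mul(2500, Rational(-1, 1440))) = Add(Rational(-52, 1097), Rational(-125, 72)) = Rational(-140869, 78984)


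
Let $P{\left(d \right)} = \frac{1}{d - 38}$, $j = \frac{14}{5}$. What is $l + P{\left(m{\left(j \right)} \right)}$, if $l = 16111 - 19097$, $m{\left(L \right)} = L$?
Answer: $- \frac{525541}{176} \approx -2986.0$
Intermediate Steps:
$j = \frac{14}{5}$ ($j = 14 \cdot \frac{1}{5} = \frac{14}{5} \approx 2.8$)
$P{\left(d \right)} = \frac{1}{-38 + d}$
$l = -2986$
$l + P{\left(m{\left(j \right)} \right)} = -2986 + \frac{1}{-38 + \frac{14}{5}} = -2986 + \frac{1}{- \frac{176}{5}} = -2986 - \frac{5}{176} = - \frac{525541}{176}$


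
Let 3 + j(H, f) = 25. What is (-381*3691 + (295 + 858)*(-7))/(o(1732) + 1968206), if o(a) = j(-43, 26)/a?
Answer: -1224820172/1704466407 ≈ -0.71859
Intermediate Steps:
j(H, f) = 22 (j(H, f) = -3 + 25 = 22)
o(a) = 22/a
(-381*3691 + (295 + 858)*(-7))/(o(1732) + 1968206) = (-381*3691 + (295 + 858)*(-7))/(22/1732 + 1968206) = (-1406271 + 1153*(-7))/(22*(1/1732) + 1968206) = (-1406271 - 8071)/(11/866 + 1968206) = -1414342/1704466407/866 = -1414342*866/1704466407 = -1224820172/1704466407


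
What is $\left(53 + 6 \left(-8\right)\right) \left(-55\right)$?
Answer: $-275$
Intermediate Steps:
$\left(53 + 6 \left(-8\right)\right) \left(-55\right) = \left(53 - 48\right) \left(-55\right) = 5 \left(-55\right) = -275$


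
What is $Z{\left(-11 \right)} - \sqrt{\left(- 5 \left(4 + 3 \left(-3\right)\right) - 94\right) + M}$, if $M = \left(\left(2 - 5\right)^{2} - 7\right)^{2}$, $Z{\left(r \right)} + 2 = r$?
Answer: $-13 - i \sqrt{65} \approx -13.0 - 8.0623 i$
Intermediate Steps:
$Z{\left(r \right)} = -2 + r$
$M = 4$ ($M = \left(\left(-3\right)^{2} - 7\right)^{2} = \left(9 - 7\right)^{2} = 2^{2} = 4$)
$Z{\left(-11 \right)} - \sqrt{\left(- 5 \left(4 + 3 \left(-3\right)\right) - 94\right) + M} = \left(-2 - 11\right) - \sqrt{\left(- 5 \left(4 + 3 \left(-3\right)\right) - 94\right) + 4} = -13 - \sqrt{\left(- 5 \left(4 - 9\right) - 94\right) + 4} = -13 - \sqrt{\left(\left(-5\right) \left(-5\right) - 94\right) + 4} = -13 - \sqrt{\left(25 - 94\right) + 4} = -13 - \sqrt{-69 + 4} = -13 - \sqrt{-65} = -13 - i \sqrt{65}$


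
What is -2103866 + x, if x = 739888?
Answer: -1363978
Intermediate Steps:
-2103866 + x = -2103866 + 739888 = -1363978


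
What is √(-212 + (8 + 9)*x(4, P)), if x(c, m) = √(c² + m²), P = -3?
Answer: I*√127 ≈ 11.269*I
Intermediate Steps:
√(-212 + (8 + 9)*x(4, P)) = √(-212 + (8 + 9)*√(4² + (-3)²)) = √(-212 + 17*√(16 + 9)) = √(-212 + 17*√25) = √(-212 + 17*5) = √(-212 + 85) = √(-127) = I*√127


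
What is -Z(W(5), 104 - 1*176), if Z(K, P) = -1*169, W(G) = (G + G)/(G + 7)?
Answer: 169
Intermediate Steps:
W(G) = 2*G/(7 + G) (W(G) = (2*G)/(7 + G) = 2*G/(7 + G))
Z(K, P) = -169
-Z(W(5), 104 - 1*176) = -1*(-169) = 169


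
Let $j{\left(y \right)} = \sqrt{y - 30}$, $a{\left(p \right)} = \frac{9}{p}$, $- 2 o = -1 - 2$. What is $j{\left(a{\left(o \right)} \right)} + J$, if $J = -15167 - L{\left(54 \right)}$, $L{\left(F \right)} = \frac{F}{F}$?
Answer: $-15168 + 2 i \sqrt{6} \approx -15168.0 + 4.899 i$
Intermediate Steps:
$L{\left(F \right)} = 1$
$J = -15168$ ($J = -15167 - 1 = -15168$)
$o = \frac{3}{2}$ ($o = - \frac{-1 - 2}{2} = \left(- \frac{1}{2}\right) \left(-3\right) = \frac{3}{2} \approx 1.5$)
$j{\left(y \right)} = \sqrt{-30 + y}$
$j{\left(a{\left(o \right)} \right)} + J = \sqrt{-30 + \frac{9}{\frac{3}{2}}} - 15168 = \sqrt{-30 + 9 \cdot \frac{2}{3}} - 15168 = \sqrt{-30 + 6} - 15168 = \sqrt{-24} - 15168 = 2 i \sqrt{6} - 15168 = -15168 + 2 i \sqrt{6}$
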